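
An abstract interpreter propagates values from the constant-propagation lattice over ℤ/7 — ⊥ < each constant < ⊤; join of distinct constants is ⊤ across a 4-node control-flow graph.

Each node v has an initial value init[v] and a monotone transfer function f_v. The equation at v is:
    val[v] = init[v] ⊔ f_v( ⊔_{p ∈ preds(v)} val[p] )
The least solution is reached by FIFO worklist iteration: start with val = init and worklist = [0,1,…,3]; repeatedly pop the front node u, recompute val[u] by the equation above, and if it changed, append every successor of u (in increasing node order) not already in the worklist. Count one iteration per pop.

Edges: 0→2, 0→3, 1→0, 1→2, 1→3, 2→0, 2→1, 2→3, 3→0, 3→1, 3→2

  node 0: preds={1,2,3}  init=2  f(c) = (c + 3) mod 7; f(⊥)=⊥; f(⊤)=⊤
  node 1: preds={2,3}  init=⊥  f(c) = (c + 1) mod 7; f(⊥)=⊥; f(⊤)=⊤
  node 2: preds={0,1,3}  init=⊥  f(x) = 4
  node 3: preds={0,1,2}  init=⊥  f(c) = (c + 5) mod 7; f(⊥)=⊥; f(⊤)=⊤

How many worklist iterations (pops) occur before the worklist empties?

Iteration log — 9 steps:
  step 1. node 0  ⊔preds=⊥  new=2  stable
  step 2. node 1  ⊔preds=⊥  new=⊥  stable
  step 3. node 2  ⊔preds=2  new=4  old=⊥  +wl: 0,1
  step 4. node 3  ⊔preds=⊤  new=⊤  old=⊥  +wl: 2
  step 5. node 0  ⊔preds=⊤  new=⊤  old=2  +wl: 3
  step 6. node 1  ⊔preds=⊤  new=⊤  old=⊥  +wl: 0
  step 7. node 2  ⊔preds=⊤  new=4  stable
  step 8. node 3  ⊔preds=⊤  new=⊤  stable
  step 9. node 0  ⊔preds=⊤  new=⊤  stable

Least fixpoint reached:
  node 0: ⊤
  node 1: ⊤
  node 2: 4
  node 3: ⊤

9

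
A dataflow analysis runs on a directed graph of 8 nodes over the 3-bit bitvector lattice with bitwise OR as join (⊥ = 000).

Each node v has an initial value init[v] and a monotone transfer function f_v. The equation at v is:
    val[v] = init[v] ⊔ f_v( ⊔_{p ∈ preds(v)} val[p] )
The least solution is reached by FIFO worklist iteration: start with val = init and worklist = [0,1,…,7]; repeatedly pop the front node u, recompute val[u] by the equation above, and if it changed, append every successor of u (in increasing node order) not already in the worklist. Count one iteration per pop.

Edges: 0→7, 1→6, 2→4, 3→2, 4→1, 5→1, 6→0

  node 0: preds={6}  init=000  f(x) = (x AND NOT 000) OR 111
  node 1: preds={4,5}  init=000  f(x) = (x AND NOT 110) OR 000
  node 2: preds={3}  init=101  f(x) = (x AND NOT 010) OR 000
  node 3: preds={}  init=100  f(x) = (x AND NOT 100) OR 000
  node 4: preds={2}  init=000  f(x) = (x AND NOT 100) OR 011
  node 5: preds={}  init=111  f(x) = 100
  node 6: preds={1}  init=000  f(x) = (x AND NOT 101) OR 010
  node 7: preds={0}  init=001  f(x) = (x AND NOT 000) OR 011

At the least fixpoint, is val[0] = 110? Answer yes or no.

no

Trace (10 dequeues):
  [1] u=0 | in 000 | out 111 | prev 000 | push {}
  [2] u=1 | in 111 | out 001 | prev 000 | push {}
  [3] u=2 | in 100 | out 101 | ==
  [4] u=3 | in 000 | out 100 | ==
  [5] u=4 | in 101 | out 011 | prev 000 | push {1}
  [6] u=5 | in 000 | out 111 | ==
  [7] u=6 | in 001 | out 010 | prev 000 | push {0}
  [8] u=7 | in 111 | out 111 | prev 001 | push {}
  [9] u=1 | in 111 | out 001 | ==
  [10] u=0 | in 010 | out 111 | ==

Converged values:
  [0] 111
  [1] 001
  [2] 101
  [3] 100
  [4] 011
  [5] 111
  [6] 010
  [7] 111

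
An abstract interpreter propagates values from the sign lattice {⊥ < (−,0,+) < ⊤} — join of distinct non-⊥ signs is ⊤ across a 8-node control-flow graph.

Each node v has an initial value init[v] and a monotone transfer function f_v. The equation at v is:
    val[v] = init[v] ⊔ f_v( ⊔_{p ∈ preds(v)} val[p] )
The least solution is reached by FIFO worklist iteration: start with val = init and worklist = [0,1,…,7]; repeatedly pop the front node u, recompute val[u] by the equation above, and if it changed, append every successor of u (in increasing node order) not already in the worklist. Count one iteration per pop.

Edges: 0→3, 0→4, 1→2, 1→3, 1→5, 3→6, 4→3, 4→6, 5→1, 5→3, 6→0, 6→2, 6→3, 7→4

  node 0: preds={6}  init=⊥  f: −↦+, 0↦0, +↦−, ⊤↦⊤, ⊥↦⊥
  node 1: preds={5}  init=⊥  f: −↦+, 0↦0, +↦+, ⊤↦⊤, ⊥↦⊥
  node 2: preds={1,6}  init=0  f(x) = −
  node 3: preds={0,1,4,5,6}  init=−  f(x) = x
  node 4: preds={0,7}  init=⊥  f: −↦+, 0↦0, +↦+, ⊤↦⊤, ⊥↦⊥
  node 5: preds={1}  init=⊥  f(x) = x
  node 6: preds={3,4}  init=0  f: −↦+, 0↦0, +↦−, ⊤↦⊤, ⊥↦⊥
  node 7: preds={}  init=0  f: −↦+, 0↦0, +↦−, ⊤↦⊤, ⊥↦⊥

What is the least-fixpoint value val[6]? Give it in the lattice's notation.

Iteration log — 15 steps:
  step 1. node 0  ⊔preds=0  new=0  old=⊥  +wl: 
  step 2. node 1  ⊔preds=⊥  new=⊥  stable
  step 3. node 2  ⊔preds=0  new=⊤  old=0  +wl: 
  step 4. node 3  ⊔preds=0  new=⊤  old=−  +wl: 
  step 5. node 4  ⊔preds=0  new=0  old=⊥  +wl: 3
  step 6. node 5  ⊔preds=⊥  new=⊥  stable
  step 7. node 6  ⊔preds=⊤  new=⊤  old=0  +wl: 0,2
  step 8. node 7  ⊔preds=⊥  new=0  stable
  step 9. node 3  ⊔preds=⊤  new=⊤  stable
  step 10. node 0  ⊔preds=⊤  new=⊤  old=0  +wl: 3,4
  step 11. node 2  ⊔preds=⊤  new=⊤  stable
  step 12. node 3  ⊔preds=⊤  new=⊤  stable
  step 13. node 4  ⊔preds=⊤  new=⊤  old=0  +wl: 3,6
  step 14. node 3  ⊔preds=⊤  new=⊤  stable
  step 15. node 6  ⊔preds=⊤  new=⊤  stable

Least fixpoint reached:
  node 0: ⊤
  node 1: ⊥
  node 2: ⊤
  node 3: ⊤
  node 4: ⊤
  node 5: ⊥
  node 6: ⊤
  node 7: 0

⊤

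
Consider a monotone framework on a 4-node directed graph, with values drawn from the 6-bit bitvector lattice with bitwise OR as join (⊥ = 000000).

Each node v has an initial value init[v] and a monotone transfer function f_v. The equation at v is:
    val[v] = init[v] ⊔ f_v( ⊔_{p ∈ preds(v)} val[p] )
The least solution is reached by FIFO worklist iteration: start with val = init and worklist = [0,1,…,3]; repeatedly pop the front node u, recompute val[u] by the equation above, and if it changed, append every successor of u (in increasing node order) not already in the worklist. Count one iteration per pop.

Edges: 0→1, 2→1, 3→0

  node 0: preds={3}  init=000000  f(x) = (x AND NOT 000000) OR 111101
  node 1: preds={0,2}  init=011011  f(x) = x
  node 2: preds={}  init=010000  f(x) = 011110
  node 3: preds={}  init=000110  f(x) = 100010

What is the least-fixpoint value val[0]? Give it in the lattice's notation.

111111

Trace (6 dequeues):
  [1] u=0 | in 000110 | out 111111 | prev 000000 | push {}
  [2] u=1 | in 111111 | out 111111 | prev 011011 | push {}
  [3] u=2 | in 000000 | out 011110 | prev 010000 | push {1}
  [4] u=3 | in 000000 | out 100110 | prev 000110 | push {0}
  [5] u=1 | in 111111 | out 111111 | ==
  [6] u=0 | in 100110 | out 111111 | ==

Converged values:
  [0] 111111
  [1] 111111
  [2] 011110
  [3] 100110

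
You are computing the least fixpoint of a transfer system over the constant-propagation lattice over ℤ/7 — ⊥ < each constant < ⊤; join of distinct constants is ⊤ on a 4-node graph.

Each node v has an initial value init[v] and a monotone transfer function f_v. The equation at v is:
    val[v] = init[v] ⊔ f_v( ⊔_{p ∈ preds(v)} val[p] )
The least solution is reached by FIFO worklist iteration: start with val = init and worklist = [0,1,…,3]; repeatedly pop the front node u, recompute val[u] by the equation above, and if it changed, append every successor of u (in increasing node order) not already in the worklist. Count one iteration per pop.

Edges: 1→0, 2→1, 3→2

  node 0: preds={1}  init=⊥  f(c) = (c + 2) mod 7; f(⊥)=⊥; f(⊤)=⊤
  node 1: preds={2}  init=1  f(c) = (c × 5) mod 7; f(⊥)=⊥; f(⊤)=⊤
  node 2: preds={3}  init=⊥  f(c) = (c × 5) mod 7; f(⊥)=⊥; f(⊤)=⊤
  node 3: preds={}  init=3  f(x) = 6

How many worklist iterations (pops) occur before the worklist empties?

Worklist (8 pops):
  #1 pop 0: in=1 → 3 (was ⊥); enqueue []
  #2 pop 1: in=⊥ → 1 (no change)
  #3 pop 2: in=3 → 1 (was ⊥); enqueue [1]
  #4 pop 3: in=⊥ → ⊤ (was 3); enqueue [2]
  #5 pop 1: in=1 → ⊤ (was 1); enqueue [0]
  #6 pop 2: in=⊤ → ⊤ (was 1); enqueue [1]
  #7 pop 0: in=⊤ → ⊤ (was 3); enqueue []
  #8 pop 1: in=⊤ → ⊤ (no change)

Fixpoint:
  val[0] = ⊤
  val[1] = ⊤
  val[2] = ⊤
  val[3] = ⊤

8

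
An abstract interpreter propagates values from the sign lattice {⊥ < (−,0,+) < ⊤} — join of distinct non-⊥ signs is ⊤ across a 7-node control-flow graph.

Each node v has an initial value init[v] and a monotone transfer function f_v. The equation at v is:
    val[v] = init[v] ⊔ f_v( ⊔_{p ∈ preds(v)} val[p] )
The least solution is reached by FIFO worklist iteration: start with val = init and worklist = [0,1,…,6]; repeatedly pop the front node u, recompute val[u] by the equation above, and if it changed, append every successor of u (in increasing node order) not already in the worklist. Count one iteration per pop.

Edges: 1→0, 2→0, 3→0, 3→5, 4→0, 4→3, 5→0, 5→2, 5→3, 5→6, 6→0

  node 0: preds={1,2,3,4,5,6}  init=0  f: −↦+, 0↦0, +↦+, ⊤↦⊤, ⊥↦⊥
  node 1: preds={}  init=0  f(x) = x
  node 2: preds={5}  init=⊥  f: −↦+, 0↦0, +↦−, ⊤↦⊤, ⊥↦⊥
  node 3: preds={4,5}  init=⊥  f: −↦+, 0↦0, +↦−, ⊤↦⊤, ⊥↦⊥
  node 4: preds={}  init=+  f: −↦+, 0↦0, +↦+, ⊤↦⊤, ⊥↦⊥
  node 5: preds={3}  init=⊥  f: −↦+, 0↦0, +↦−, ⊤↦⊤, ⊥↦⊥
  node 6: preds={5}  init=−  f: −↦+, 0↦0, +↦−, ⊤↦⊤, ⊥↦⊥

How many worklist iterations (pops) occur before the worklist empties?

Trace (11 dequeues):
  [1] u=0 | in ⊤ | out ⊤ | prev 0 | push {}
  [2] u=1 | in ⊥ | out 0 | ==
  [3] u=2 | in ⊥ | out ⊥ | ==
  [4] u=3 | in + | out − | prev ⊥ | push {0}
  [5] u=4 | in ⊥ | out + | ==
  [6] u=5 | in − | out + | prev ⊥ | push {2,3}
  [7] u=6 | in + | out − | ==
  [8] u=0 | in ⊤ | out ⊤ | ==
  [9] u=2 | in + | out − | prev ⊥ | push {0}
  [10] u=3 | in + | out − | ==
  [11] u=0 | in ⊤ | out ⊤ | ==

Converged values:
  [0] ⊤
  [1] 0
  [2] −
  [3] −
  [4] +
  [5] +
  [6] −

11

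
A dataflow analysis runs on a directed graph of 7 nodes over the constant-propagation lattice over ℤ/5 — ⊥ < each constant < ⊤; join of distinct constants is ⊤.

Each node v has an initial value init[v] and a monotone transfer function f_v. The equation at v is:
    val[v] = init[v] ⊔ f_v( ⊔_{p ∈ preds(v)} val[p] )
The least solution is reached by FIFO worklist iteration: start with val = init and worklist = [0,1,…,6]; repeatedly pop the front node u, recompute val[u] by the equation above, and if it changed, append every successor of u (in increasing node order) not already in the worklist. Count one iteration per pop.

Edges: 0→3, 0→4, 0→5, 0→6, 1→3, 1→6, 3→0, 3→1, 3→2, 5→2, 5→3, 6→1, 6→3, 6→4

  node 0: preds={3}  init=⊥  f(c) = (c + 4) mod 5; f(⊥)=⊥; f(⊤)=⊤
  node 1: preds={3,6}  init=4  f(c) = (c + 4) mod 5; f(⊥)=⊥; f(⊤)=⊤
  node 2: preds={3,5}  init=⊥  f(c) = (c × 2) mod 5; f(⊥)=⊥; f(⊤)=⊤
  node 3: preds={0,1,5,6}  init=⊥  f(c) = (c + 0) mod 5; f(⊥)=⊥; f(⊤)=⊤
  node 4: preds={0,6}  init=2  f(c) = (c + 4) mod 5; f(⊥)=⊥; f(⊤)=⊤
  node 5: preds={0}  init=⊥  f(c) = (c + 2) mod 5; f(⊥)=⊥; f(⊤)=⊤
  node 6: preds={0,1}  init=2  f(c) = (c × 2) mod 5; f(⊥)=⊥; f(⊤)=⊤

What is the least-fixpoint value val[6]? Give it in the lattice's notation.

⊤

Worklist (16 pops):
  #1 pop 0: in=⊥ → ⊥ (no change)
  #2 pop 1: in=2 → ⊤ (was 4); enqueue []
  #3 pop 2: in=⊥ → ⊥ (no change)
  #4 pop 3: in=⊤ → ⊤ (was ⊥); enqueue [0,1,2]
  #5 pop 4: in=2 → ⊤ (was 2); enqueue []
  #6 pop 5: in=⊥ → ⊥ (no change)
  #7 pop 6: in=⊤ → ⊤ (was 2); enqueue [3,4]
  #8 pop 0: in=⊤ → ⊤ (was ⊥); enqueue [5,6]
  #9 pop 1: in=⊤ → ⊤ (no change)
  #10 pop 2: in=⊤ → ⊤ (was ⊥); enqueue []
  #11 pop 3: in=⊤ → ⊤ (no change)
  #12 pop 4: in=⊤ → ⊤ (no change)
  #13 pop 5: in=⊤ → ⊤ (was ⊥); enqueue [2,3]
  #14 pop 6: in=⊤ → ⊤ (no change)
  #15 pop 2: in=⊤ → ⊤ (no change)
  #16 pop 3: in=⊤ → ⊤ (no change)

Fixpoint:
  val[0] = ⊤
  val[1] = ⊤
  val[2] = ⊤
  val[3] = ⊤
  val[4] = ⊤
  val[5] = ⊤
  val[6] = ⊤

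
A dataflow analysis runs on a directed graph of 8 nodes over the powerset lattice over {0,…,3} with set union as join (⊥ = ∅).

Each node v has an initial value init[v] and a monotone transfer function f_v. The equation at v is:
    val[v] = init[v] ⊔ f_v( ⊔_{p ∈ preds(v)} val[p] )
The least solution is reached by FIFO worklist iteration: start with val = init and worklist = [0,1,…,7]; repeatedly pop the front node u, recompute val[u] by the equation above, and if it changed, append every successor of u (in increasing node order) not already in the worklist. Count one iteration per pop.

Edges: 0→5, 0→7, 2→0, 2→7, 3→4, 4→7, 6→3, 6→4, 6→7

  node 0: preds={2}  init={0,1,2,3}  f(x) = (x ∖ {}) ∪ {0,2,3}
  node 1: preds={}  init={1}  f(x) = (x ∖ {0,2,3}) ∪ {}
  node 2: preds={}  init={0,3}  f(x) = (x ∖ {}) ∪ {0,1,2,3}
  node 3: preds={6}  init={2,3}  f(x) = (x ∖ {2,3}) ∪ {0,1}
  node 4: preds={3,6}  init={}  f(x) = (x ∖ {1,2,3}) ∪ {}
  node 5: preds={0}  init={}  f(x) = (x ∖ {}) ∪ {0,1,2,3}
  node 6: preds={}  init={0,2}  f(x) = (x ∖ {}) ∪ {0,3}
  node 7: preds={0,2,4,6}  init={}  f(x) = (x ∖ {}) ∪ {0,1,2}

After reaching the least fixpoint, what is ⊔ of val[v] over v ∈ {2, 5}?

{0,1,2,3}

Trace (11 dequeues):
  [1] u=0 | in {0,3} | out {0,1,2,3} | ==
  [2] u=1 | in {} | out {1} | ==
  [3] u=2 | in {} | out {0,1,2,3} | prev {0,3} | push {0}
  [4] u=3 | in {0,2} | out {0,1,2,3} | prev {2,3} | push {}
  [5] u=4 | in {0,1,2,3} | out {0} | prev {} | push {}
  [6] u=5 | in {0,1,2,3} | out {0,1,2,3} | prev {} | push {}
  [7] u=6 | in {} | out {0,2,3} | prev {0,2} | push {3,4}
  [8] u=7 | in {0,1,2,3} | out {0,1,2,3} | prev {} | push {}
  [9] u=0 | in {0,1,2,3} | out {0,1,2,3} | ==
  [10] u=3 | in {0,2,3} | out {0,1,2,3} | ==
  [11] u=4 | in {0,1,2,3} | out {0} | ==

Converged values:
  [0] {0,1,2,3}
  [1] {1}
  [2] {0,1,2,3}
  [3] {0,1,2,3}
  [4] {0}
  [5] {0,1,2,3}
  [6] {0,2,3}
  [7] {0,1,2,3}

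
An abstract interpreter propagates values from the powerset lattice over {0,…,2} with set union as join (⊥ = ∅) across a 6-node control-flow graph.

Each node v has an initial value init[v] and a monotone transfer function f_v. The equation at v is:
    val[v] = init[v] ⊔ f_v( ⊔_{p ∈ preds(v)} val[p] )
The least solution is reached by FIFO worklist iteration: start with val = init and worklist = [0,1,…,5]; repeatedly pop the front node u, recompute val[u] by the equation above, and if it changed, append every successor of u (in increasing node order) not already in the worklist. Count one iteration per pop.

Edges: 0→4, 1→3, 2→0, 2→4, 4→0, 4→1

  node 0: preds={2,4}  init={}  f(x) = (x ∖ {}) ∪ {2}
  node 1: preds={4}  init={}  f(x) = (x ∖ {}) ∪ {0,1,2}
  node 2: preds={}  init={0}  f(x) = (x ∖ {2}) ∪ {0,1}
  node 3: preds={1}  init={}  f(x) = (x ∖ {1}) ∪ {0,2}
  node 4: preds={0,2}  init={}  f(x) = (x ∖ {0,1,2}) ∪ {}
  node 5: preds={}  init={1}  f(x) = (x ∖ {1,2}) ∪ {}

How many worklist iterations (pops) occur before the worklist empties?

Trace (8 dequeues):
  [1] u=0 | in {0} | out {0,2} | prev {} | push {}
  [2] u=1 | in {} | out {0,1,2} | prev {} | push {}
  [3] u=2 | in {} | out {0,1} | prev {0} | push {0}
  [4] u=3 | in {0,1,2} | out {0,2} | prev {} | push {}
  [5] u=4 | in {0,1,2} | out {} | ==
  [6] u=5 | in {} | out {1} | ==
  [7] u=0 | in {0,1} | out {0,1,2} | prev {0,2} | push {4}
  [8] u=4 | in {0,1,2} | out {} | ==

Converged values:
  [0] {0,1,2}
  [1] {0,1,2}
  [2] {0,1}
  [3] {0,2}
  [4] {}
  [5] {1}

8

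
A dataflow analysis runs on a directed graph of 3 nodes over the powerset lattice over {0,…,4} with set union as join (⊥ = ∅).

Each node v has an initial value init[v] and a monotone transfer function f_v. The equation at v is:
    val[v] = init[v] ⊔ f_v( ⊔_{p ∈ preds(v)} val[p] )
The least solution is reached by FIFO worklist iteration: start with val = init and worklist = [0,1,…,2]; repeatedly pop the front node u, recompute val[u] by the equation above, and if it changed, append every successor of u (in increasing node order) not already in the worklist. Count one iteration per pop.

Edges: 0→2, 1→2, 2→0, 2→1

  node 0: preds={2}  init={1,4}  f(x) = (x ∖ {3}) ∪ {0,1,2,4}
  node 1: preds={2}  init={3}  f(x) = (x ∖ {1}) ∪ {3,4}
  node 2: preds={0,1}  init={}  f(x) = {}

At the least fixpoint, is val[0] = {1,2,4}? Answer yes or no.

no

Trace (3 dequeues):
  [1] u=0 | in {} | out {0,1,2,4} | prev {1,4} | push {}
  [2] u=1 | in {} | out {3,4} | prev {3} | push {}
  [3] u=2 | in {0,1,2,3,4} | out {} | ==

Converged values:
  [0] {0,1,2,4}
  [1] {3,4}
  [2] {}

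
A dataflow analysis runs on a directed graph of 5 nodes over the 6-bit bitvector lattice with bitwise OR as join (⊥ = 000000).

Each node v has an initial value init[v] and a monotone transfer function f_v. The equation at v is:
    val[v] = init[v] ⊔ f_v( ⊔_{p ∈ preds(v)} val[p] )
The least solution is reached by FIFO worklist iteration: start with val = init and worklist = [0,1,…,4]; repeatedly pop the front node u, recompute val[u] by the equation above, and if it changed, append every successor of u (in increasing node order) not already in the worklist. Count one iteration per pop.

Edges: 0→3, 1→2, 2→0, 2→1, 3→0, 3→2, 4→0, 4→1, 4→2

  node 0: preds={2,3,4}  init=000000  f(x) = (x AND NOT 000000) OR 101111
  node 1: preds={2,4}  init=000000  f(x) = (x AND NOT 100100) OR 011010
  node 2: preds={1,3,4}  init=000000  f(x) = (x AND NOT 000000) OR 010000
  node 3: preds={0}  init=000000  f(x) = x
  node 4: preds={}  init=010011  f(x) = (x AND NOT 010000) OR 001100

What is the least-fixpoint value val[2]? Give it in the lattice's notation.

Iteration log — 10 steps:
  step 1. node 0  ⊔preds=010011  new=111111  old=000000  +wl: 
  step 2. node 1  ⊔preds=010011  new=011011  old=000000  +wl: 
  step 3. node 2  ⊔preds=011011  new=011011  old=000000  +wl: 0,1
  step 4. node 3  ⊔preds=111111  new=111111  old=000000  +wl: 2
  step 5. node 4  ⊔preds=000000  new=011111  old=010011  +wl: 
  step 6. node 0  ⊔preds=111111  new=111111  stable
  step 7. node 1  ⊔preds=011111  new=011011  stable
  step 8. node 2  ⊔preds=111111  new=111111  old=011011  +wl: 0,1
  step 9. node 0  ⊔preds=111111  new=111111  stable
  step 10. node 1  ⊔preds=111111  new=011011  stable

Least fixpoint reached:
  node 0: 111111
  node 1: 011011
  node 2: 111111
  node 3: 111111
  node 4: 011111

111111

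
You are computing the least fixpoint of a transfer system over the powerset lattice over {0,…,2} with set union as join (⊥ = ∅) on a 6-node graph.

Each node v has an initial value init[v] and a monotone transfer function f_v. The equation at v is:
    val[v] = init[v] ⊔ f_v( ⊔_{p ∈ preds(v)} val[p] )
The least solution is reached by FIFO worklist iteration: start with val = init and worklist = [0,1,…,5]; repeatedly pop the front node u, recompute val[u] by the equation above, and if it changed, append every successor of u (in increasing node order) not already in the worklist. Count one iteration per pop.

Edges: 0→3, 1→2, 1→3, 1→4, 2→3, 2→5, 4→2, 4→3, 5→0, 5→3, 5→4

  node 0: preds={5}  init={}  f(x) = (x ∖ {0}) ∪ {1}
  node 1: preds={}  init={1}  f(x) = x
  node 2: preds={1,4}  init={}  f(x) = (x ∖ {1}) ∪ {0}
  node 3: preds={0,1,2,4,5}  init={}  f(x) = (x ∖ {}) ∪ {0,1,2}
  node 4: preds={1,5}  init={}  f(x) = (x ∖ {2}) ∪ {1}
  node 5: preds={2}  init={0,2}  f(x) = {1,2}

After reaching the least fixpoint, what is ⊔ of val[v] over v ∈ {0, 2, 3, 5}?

{0,1,2}

Worklist (10 pops):
  #1 pop 0: in={0,2} → {1,2} (was {}); enqueue []
  #2 pop 1: in={} → {1} (no change)
  #3 pop 2: in={1} → {0} (was {}); enqueue []
  #4 pop 3: in={0,1,2} → {0,1,2} (was {}); enqueue []
  #5 pop 4: in={0,1,2} → {0,1} (was {}); enqueue [2,3]
  #6 pop 5: in={0} → {0,1,2} (was {0,2}); enqueue [0,4]
  #7 pop 2: in={0,1} → {0} (no change)
  #8 pop 3: in={0,1,2} → {0,1,2} (no change)
  #9 pop 0: in={0,1,2} → {1,2} (no change)
  #10 pop 4: in={0,1,2} → {0,1} (no change)

Fixpoint:
  val[0] = {1,2}
  val[1] = {1}
  val[2] = {0}
  val[3] = {0,1,2}
  val[4] = {0,1}
  val[5] = {0,1,2}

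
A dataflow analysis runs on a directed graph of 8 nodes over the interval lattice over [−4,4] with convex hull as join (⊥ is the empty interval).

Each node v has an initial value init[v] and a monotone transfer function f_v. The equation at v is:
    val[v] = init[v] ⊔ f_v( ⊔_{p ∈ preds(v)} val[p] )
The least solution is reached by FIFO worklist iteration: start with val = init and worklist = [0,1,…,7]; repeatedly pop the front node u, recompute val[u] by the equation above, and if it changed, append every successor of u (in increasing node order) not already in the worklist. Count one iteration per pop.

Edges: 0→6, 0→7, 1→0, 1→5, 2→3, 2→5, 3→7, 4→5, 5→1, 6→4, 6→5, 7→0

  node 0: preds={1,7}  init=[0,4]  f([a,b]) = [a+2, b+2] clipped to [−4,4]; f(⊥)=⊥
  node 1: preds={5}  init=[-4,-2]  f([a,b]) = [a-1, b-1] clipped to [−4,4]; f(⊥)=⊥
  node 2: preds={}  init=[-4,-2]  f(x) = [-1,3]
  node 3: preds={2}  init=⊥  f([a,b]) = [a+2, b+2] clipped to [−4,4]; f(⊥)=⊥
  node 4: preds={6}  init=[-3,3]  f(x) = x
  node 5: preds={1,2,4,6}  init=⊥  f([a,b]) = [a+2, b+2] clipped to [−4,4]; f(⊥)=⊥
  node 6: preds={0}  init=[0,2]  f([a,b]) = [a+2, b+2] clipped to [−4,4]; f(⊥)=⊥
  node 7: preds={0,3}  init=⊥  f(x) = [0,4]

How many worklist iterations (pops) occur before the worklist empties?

Worklist (12 pops):
  #1 pop 0: in=[-4,-2] → [-2,4] (was [0,4]); enqueue []
  #2 pop 1: in=⊥ → [-4,-2] (no change)
  #3 pop 2: in=⊥ → [-4,3] (was [-4,-2]); enqueue []
  #4 pop 3: in=[-4,3] → [-2,4] (was ⊥); enqueue []
  #5 pop 4: in=[0,2] → [-3,3] (no change)
  #6 pop 5: in=[-4,3] → [-2,4] (was ⊥); enqueue [1]
  #7 pop 6: in=[-2,4] → [0,4] (was [0,2]); enqueue [4,5]
  #8 pop 7: in=[-2,4] → [0,4] (was ⊥); enqueue [0]
  #9 pop 1: in=[-2,4] → [-4,3] (was [-4,-2]); enqueue []
  #10 pop 4: in=[0,4] → [-3,4] (was [-3,3]); enqueue []
  #11 pop 5: in=[-4,4] → [-2,4] (no change)
  #12 pop 0: in=[-4,4] → [-2,4] (no change)

Fixpoint:
  val[0] = [-2,4]
  val[1] = [-4,3]
  val[2] = [-4,3]
  val[3] = [-2,4]
  val[4] = [-3,4]
  val[5] = [-2,4]
  val[6] = [0,4]
  val[7] = [0,4]

12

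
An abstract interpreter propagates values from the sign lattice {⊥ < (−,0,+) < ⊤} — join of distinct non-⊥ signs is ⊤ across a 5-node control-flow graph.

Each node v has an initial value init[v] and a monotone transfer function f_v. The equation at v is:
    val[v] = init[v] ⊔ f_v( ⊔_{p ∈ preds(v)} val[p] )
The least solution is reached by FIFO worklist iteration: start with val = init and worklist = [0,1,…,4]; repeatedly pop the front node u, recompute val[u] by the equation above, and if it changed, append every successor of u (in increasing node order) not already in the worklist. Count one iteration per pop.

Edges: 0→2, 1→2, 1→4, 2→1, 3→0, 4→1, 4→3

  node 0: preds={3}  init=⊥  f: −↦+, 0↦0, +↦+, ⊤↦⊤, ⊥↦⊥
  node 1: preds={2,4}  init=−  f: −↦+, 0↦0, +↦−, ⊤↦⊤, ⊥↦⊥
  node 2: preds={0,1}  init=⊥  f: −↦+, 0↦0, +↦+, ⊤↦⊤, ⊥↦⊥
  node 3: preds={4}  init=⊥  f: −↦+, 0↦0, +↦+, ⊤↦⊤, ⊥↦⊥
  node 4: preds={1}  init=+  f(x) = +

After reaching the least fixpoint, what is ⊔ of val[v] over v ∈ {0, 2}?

⊤

Worklist (11 pops):
  #1 pop 0: in=⊥ → ⊥ (no change)
  #2 pop 1: in=+ → − (no change)
  #3 pop 2: in=− → + (was ⊥); enqueue [1]
  #4 pop 3: in=+ → + (was ⊥); enqueue [0]
  #5 pop 4: in=− → + (no change)
  #6 pop 1: in=+ → − (no change)
  #7 pop 0: in=+ → + (was ⊥); enqueue [2]
  #8 pop 2: in=⊤ → ⊤ (was +); enqueue [1]
  #9 pop 1: in=⊤ → ⊤ (was −); enqueue [2,4]
  #10 pop 2: in=⊤ → ⊤ (no change)
  #11 pop 4: in=⊤ → + (no change)

Fixpoint:
  val[0] = +
  val[1] = ⊤
  val[2] = ⊤
  val[3] = +
  val[4] = +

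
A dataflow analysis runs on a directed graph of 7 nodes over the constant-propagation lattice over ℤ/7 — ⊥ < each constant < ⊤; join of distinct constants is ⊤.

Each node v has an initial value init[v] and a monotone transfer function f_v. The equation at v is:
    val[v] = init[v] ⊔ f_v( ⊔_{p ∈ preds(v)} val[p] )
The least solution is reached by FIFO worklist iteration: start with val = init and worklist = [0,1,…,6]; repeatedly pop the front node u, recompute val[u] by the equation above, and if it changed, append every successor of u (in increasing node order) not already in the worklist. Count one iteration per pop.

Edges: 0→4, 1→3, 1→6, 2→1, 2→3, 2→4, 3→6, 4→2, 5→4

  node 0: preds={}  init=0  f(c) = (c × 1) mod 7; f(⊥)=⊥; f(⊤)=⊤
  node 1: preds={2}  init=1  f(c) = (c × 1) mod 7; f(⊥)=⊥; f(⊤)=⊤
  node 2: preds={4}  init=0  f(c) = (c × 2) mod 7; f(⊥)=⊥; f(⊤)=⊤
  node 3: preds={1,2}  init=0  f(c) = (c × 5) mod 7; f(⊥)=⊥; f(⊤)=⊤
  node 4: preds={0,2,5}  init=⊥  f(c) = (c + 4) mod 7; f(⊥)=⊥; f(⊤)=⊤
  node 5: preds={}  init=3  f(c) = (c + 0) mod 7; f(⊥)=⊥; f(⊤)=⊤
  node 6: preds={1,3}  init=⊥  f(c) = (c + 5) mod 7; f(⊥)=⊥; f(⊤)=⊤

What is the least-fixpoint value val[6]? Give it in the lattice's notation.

Iteration log — 11 steps:
  step 1. node 0  ⊔preds=⊥  new=0  stable
  step 2. node 1  ⊔preds=0  new=⊤  old=1  +wl: 
  step 3. node 2  ⊔preds=⊥  new=0  stable
  step 4. node 3  ⊔preds=⊤  new=⊤  old=0  +wl: 
  step 5. node 4  ⊔preds=⊤  new=⊤  old=⊥  +wl: 2
  step 6. node 5  ⊔preds=⊥  new=3  stable
  step 7. node 6  ⊔preds=⊤  new=⊤  old=⊥  +wl: 
  step 8. node 2  ⊔preds=⊤  new=⊤  old=0  +wl: 1,3,4
  step 9. node 1  ⊔preds=⊤  new=⊤  stable
  step 10. node 3  ⊔preds=⊤  new=⊤  stable
  step 11. node 4  ⊔preds=⊤  new=⊤  stable

Least fixpoint reached:
  node 0: 0
  node 1: ⊤
  node 2: ⊤
  node 3: ⊤
  node 4: ⊤
  node 5: 3
  node 6: ⊤

⊤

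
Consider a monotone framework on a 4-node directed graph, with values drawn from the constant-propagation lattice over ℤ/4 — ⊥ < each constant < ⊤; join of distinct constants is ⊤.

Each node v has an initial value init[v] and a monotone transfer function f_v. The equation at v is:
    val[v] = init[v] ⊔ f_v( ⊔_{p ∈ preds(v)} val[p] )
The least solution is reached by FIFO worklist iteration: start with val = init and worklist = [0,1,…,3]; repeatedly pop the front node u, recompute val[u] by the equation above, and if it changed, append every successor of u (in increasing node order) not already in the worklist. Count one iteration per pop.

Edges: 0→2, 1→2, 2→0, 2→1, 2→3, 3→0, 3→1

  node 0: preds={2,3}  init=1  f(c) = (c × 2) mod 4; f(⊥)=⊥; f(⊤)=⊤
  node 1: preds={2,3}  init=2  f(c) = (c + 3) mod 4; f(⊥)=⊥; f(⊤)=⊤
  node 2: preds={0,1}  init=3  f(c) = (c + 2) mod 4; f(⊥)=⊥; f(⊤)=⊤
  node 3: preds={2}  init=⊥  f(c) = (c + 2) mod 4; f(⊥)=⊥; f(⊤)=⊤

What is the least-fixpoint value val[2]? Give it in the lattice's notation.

Iteration log — 7 steps:
  step 1. node 0  ⊔preds=3  new=⊤  old=1  +wl: 
  step 2. node 1  ⊔preds=3  new=2  stable
  step 3. node 2  ⊔preds=⊤  new=⊤  old=3  +wl: 0,1
  step 4. node 3  ⊔preds=⊤  new=⊤  old=⊥  +wl: 
  step 5. node 0  ⊔preds=⊤  new=⊤  stable
  step 6. node 1  ⊔preds=⊤  new=⊤  old=2  +wl: 2
  step 7. node 2  ⊔preds=⊤  new=⊤  stable

Least fixpoint reached:
  node 0: ⊤
  node 1: ⊤
  node 2: ⊤
  node 3: ⊤

⊤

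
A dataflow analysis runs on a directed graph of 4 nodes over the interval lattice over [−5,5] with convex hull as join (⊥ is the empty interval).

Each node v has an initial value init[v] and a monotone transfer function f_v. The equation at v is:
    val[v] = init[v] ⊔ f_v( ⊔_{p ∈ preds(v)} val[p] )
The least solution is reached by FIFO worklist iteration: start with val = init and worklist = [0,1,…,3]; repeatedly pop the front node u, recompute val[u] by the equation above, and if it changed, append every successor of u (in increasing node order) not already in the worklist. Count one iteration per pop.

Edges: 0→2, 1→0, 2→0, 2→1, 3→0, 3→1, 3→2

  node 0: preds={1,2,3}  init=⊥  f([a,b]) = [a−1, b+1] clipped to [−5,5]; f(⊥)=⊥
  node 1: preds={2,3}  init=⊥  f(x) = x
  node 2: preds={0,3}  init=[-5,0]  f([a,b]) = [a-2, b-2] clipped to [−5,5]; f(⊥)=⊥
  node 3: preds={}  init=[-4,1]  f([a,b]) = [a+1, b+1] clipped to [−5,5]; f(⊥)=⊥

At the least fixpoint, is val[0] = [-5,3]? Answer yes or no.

no

Iteration log — 5 steps:
  step 1. node 0  ⊔preds=[-5,1]  new=[-5,2]  old=⊥  +wl: 
  step 2. node 1  ⊔preds=[-5,1]  new=[-5,1]  old=⊥  +wl: 0
  step 3. node 2  ⊔preds=[-5,2]  new=[-5,0]  stable
  step 4. node 3  ⊔preds=⊥  new=[-4,1]  stable
  step 5. node 0  ⊔preds=[-5,1]  new=[-5,2]  stable

Least fixpoint reached:
  node 0: [-5,2]
  node 1: [-5,1]
  node 2: [-5,0]
  node 3: [-4,1]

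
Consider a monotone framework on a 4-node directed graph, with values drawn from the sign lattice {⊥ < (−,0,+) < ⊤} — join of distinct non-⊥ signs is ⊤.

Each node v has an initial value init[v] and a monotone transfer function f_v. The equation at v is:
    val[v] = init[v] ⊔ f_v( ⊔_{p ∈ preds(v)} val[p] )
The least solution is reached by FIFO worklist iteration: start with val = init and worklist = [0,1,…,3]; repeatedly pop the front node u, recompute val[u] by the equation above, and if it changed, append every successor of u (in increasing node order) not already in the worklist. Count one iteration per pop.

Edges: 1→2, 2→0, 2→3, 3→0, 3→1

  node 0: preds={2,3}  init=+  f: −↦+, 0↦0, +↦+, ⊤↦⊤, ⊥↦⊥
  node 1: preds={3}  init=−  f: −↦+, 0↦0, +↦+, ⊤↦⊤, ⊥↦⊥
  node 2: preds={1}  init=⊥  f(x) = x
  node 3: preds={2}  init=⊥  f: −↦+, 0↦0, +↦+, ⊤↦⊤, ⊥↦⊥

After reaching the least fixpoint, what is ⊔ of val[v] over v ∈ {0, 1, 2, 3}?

⊤

Trace (11 dequeues):
  [1] u=0 | in ⊥ | out + | ==
  [2] u=1 | in ⊥ | out − | ==
  [3] u=2 | in − | out − | prev ⊥ | push {0}
  [4] u=3 | in − | out + | prev ⊥ | push {1}
  [5] u=0 | in ⊤ | out ⊤ | prev + | push {}
  [6] u=1 | in + | out ⊤ | prev − | push {2}
  [7] u=2 | in ⊤ | out ⊤ | prev − | push {0,3}
  [8] u=0 | in ⊤ | out ⊤ | ==
  [9] u=3 | in ⊤ | out ⊤ | prev + | push {0,1}
  [10] u=0 | in ⊤ | out ⊤ | ==
  [11] u=1 | in ⊤ | out ⊤ | ==

Converged values:
  [0] ⊤
  [1] ⊤
  [2] ⊤
  [3] ⊤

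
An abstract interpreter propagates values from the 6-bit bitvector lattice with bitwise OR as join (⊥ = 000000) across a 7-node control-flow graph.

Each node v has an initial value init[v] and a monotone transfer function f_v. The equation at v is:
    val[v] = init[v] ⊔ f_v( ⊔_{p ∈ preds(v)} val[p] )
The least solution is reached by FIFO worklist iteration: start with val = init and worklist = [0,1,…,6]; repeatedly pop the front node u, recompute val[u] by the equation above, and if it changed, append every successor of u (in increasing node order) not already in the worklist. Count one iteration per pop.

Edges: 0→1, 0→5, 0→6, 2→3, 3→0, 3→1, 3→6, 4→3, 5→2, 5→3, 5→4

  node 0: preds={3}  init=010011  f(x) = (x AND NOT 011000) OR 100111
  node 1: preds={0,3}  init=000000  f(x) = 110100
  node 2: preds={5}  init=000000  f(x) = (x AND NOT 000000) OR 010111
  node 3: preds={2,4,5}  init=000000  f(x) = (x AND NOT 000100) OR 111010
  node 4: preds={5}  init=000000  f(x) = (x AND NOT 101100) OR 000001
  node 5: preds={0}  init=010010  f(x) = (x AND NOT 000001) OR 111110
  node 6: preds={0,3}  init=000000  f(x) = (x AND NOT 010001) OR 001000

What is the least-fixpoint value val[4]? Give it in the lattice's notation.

010011

Worklist (13 pops):
  #1 pop 0: in=000000 → 110111 (was 010011); enqueue []
  #2 pop 1: in=110111 → 110100 (was 000000); enqueue []
  #3 pop 2: in=010010 → 010111 (was 000000); enqueue []
  #4 pop 3: in=010111 → 111011 (was 000000); enqueue [0,1]
  #5 pop 4: in=010010 → 010011 (was 000000); enqueue [3]
  #6 pop 5: in=110111 → 111110 (was 010010); enqueue [2,4]
  #7 pop 6: in=111111 → 101110 (was 000000); enqueue []
  #8 pop 0: in=111011 → 110111 (no change)
  #9 pop 1: in=111111 → 110100 (no change)
  #10 pop 3: in=111111 → 111011 (no change)
  #11 pop 2: in=111110 → 111111 (was 010111); enqueue [3]
  #12 pop 4: in=111110 → 010011 (no change)
  #13 pop 3: in=111111 → 111011 (no change)

Fixpoint:
  val[0] = 110111
  val[1] = 110100
  val[2] = 111111
  val[3] = 111011
  val[4] = 010011
  val[5] = 111110
  val[6] = 101110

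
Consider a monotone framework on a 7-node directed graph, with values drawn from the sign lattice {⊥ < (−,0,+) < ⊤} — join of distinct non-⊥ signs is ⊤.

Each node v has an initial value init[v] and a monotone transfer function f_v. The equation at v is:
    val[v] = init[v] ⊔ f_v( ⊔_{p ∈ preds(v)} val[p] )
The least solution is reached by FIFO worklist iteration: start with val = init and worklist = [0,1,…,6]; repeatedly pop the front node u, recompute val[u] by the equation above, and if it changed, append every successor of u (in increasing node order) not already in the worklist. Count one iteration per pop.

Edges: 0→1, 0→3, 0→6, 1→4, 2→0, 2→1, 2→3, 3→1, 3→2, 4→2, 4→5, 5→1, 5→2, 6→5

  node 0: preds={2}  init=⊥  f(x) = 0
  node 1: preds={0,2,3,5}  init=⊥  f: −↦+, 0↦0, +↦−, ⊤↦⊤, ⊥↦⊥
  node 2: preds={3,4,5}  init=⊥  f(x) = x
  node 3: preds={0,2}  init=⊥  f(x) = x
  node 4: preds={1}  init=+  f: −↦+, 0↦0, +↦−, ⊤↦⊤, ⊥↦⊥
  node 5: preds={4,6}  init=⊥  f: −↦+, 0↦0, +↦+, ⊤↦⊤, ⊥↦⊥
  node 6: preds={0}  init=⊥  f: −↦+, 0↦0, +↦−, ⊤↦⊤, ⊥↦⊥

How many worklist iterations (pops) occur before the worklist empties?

Trace (15 dequeues):
  [1] u=0 | in ⊥ | out 0 | prev ⊥ | push {}
  [2] u=1 | in 0 | out 0 | prev ⊥ | push {}
  [3] u=2 | in + | out + | prev ⊥ | push {0,1}
  [4] u=3 | in ⊤ | out ⊤ | prev ⊥ | push {2}
  [5] u=4 | in 0 | out ⊤ | prev + | push {}
  [6] u=5 | in ⊤ | out ⊤ | prev ⊥ | push {}
  [7] u=6 | in 0 | out 0 | prev ⊥ | push {5}
  [8] u=0 | in + | out 0 | ==
  [9] u=1 | in ⊤ | out ⊤ | prev 0 | push {4}
  [10] u=2 | in ⊤ | out ⊤ | prev + | push {0,1,3}
  [11] u=5 | in ⊤ | out ⊤ | ==
  [12] u=4 | in ⊤ | out ⊤ | ==
  [13] u=0 | in ⊤ | out 0 | ==
  [14] u=1 | in ⊤ | out ⊤ | ==
  [15] u=3 | in ⊤ | out ⊤ | ==

Converged values:
  [0] 0
  [1] ⊤
  [2] ⊤
  [3] ⊤
  [4] ⊤
  [5] ⊤
  [6] 0

15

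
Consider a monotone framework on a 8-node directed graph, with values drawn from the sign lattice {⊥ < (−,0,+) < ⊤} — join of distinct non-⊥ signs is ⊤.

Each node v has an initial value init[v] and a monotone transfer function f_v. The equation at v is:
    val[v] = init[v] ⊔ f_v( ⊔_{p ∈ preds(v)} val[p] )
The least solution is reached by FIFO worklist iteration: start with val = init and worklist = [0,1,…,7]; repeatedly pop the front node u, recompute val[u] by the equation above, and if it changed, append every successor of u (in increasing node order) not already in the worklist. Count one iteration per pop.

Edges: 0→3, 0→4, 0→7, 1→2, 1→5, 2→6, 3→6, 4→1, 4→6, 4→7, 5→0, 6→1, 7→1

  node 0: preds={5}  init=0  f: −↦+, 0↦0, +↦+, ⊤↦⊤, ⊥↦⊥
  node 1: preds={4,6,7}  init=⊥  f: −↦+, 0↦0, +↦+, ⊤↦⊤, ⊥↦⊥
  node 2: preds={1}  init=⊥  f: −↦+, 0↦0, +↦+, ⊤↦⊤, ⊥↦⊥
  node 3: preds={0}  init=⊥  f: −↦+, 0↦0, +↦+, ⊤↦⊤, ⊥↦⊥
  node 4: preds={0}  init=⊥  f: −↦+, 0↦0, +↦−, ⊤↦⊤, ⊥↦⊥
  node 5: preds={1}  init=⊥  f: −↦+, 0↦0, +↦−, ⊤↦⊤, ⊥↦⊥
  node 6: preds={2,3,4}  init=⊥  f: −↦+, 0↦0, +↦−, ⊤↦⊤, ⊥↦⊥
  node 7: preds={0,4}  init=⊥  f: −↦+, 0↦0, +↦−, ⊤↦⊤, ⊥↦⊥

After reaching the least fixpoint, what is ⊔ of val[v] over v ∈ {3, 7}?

Trace (13 dequeues):
  [1] u=0 | in ⊥ | out 0 | ==
  [2] u=1 | in ⊥ | out ⊥ | ==
  [3] u=2 | in ⊥ | out ⊥ | ==
  [4] u=3 | in 0 | out 0 | prev ⊥ | push {}
  [5] u=4 | in 0 | out 0 | prev ⊥ | push {1}
  [6] u=5 | in ⊥ | out ⊥ | ==
  [7] u=6 | in 0 | out 0 | prev ⊥ | push {}
  [8] u=7 | in 0 | out 0 | prev ⊥ | push {}
  [9] u=1 | in 0 | out 0 | prev ⊥ | push {2,5}
  [10] u=2 | in 0 | out 0 | prev ⊥ | push {6}
  [11] u=5 | in 0 | out 0 | prev ⊥ | push {0}
  [12] u=6 | in 0 | out 0 | ==
  [13] u=0 | in 0 | out 0 | ==

Converged values:
  [0] 0
  [1] 0
  [2] 0
  [3] 0
  [4] 0
  [5] 0
  [6] 0
  [7] 0

0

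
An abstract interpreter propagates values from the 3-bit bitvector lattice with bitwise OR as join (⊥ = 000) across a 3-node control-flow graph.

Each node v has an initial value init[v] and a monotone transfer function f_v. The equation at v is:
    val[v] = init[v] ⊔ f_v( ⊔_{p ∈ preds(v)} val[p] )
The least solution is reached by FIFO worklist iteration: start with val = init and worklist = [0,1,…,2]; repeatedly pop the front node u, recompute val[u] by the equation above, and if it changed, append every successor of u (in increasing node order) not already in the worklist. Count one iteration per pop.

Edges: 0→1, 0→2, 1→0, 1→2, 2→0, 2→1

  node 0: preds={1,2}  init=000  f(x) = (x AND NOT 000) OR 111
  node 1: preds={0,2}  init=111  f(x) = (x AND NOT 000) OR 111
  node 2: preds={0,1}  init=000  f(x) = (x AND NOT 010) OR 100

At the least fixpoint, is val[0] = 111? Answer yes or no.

yes

Trace (5 dequeues):
  [1] u=0 | in 111 | out 111 | prev 000 | push {}
  [2] u=1 | in 111 | out 111 | ==
  [3] u=2 | in 111 | out 101 | prev 000 | push {0,1}
  [4] u=0 | in 111 | out 111 | ==
  [5] u=1 | in 111 | out 111 | ==

Converged values:
  [0] 111
  [1] 111
  [2] 101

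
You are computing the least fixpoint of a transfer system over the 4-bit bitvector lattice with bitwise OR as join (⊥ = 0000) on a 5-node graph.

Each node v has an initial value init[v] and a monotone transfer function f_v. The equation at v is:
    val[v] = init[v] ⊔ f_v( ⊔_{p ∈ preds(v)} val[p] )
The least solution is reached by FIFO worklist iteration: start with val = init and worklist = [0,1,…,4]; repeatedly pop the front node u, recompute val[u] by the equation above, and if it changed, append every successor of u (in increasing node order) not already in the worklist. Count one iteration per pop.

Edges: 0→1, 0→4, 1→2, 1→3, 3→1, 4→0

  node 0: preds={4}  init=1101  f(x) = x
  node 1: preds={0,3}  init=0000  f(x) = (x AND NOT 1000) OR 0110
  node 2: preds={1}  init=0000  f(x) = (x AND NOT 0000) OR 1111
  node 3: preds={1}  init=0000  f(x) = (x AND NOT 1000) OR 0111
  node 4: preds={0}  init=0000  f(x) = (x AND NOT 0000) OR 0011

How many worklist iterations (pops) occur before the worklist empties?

Trace (9 dequeues):
  [1] u=0 | in 0000 | out 1101 | ==
  [2] u=1 | in 1101 | out 0111 | prev 0000 | push {}
  [3] u=2 | in 0111 | out 1111 | prev 0000 | push {}
  [4] u=3 | in 0111 | out 0111 | prev 0000 | push {1}
  [5] u=4 | in 1101 | out 1111 | prev 0000 | push {0}
  [6] u=1 | in 1111 | out 0111 | ==
  [7] u=0 | in 1111 | out 1111 | prev 1101 | push {1,4}
  [8] u=1 | in 1111 | out 0111 | ==
  [9] u=4 | in 1111 | out 1111 | ==

Converged values:
  [0] 1111
  [1] 0111
  [2] 1111
  [3] 0111
  [4] 1111

9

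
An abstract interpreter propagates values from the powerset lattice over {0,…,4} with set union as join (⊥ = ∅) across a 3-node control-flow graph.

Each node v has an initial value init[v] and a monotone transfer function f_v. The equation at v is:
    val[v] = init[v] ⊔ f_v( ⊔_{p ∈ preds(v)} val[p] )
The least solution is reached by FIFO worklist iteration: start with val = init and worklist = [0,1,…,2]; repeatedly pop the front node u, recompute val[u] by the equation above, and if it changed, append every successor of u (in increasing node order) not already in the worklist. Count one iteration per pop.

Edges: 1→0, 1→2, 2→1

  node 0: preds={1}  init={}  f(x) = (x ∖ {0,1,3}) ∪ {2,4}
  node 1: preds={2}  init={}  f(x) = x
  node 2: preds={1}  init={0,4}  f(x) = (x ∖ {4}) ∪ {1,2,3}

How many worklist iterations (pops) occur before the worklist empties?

7

Trace (7 dequeues):
  [1] u=0 | in {} | out {2,4} | prev {} | push {}
  [2] u=1 | in {0,4} | out {0,4} | prev {} | push {0}
  [3] u=2 | in {0,4} | out {0,1,2,3,4} | prev {0,4} | push {1}
  [4] u=0 | in {0,4} | out {2,4} | ==
  [5] u=1 | in {0,1,2,3,4} | out {0,1,2,3,4} | prev {0,4} | push {0,2}
  [6] u=0 | in {0,1,2,3,4} | out {2,4} | ==
  [7] u=2 | in {0,1,2,3,4} | out {0,1,2,3,4} | ==

Converged values:
  [0] {2,4}
  [1] {0,1,2,3,4}
  [2] {0,1,2,3,4}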